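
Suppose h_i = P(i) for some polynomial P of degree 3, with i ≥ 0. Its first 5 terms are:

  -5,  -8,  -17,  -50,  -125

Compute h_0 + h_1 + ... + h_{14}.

-27690

1st diffs: -3, -9, -33, -75.
2nd diffs: -6, -24, -42.
3rd diffs: -18, -18 (constant).
Newton forward-difference form: h_i = -5 + (-3)·C(i,1) + (-6)·C(i,2) + (-18)·C(i,3).
Continuing: …, -260, -473, -782, -1205, …, h_{14} = -7145.
Summing i = 0..14 (15 terms) gives -27690.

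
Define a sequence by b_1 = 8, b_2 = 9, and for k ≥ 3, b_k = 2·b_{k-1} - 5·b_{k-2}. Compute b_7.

b_3 = -22, b_4 = -89, b_5 = -68, b_6 = 309, b_7 = 958.

958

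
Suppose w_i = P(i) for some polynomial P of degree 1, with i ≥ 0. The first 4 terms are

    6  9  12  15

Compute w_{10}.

36

1st diffs: 3, 3, 3 (constant).
So w_i = 3i + 6.
Evaluating at i = 10 gives w_{10} = 36.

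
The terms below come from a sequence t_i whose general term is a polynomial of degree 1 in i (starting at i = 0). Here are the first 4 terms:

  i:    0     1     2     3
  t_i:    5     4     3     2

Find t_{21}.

1st diffs: -1, -1, -1 (constant).
So t_i = -i + 5.
Evaluating at i = 21 gives t_{21} = -16.

-16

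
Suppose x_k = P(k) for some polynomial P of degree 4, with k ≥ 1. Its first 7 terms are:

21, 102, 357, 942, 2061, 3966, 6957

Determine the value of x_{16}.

1st diffs: 81, 255, 585, 1119, 1905, 2991.
2nd diffs: 174, 330, 534, 786, 1086.
3rd diffs: 156, 204, 252, 300.
4th diffs: 48, 48, 48 (constant).
Newton forward-difference form: x_k = 21 + 81·C(k-1,1) + 174·C(k-1,2) + 156·C(k-1,3) + 48·C(k-1,4).
At k = 16: k-1 = 15, so x_{16} = 21 + 1215 + 18270 + 70980 + 65520 = 156006.

156006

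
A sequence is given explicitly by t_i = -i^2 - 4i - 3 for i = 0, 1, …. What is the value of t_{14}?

t_{14} = -1·14^2 - 4·14 - 3 = -255.

-255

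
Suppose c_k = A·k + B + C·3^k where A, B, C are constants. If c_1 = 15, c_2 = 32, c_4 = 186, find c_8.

The three given values yield: A + B + 3C = 15; 2A + B + 9C = 32; 4A + B + 81C = 186.
Subtracting the first from the second: A + 6C = 17.
Subtracting the second from the third: 2A + 72C = 154.
Solving: C = 2, A = 5, then B = 4.
Hence c_8 = 5·8 + 4 + 2·6561 = 13166.

13166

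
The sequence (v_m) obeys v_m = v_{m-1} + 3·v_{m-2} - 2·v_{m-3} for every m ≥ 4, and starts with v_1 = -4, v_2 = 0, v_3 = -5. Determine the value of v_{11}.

v_4 = 3  v_5 = -12  v_6 = 7  v_7 = -35  v_8 = 10  v_9 = -109  v_{10} = -9  v_{11} = -356.

-356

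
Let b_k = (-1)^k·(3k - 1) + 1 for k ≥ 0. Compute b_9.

-25

(-1)^9 = -1; 3k - 1 at k=9 is 26; so b_9 = -25.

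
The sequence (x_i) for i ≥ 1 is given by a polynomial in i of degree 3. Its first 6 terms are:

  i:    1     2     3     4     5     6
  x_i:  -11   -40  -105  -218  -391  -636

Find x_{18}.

1st diffs: -29, -65, -113, -173, -245.
2nd diffs: -36, -48, -60, -72.
3rd diffs: -12, -12, -12 (constant).
So x_i = -2i^3 - 6i^2 + 3i - 6.
Evaluating at i = 18 gives x_{18} = -13560.

-13560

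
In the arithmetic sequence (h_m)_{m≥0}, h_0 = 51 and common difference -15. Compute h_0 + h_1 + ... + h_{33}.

-6681

h_m = 51 + (m - 0)·(-15).
h_{33} = -444; S = 34·(51 + (-444))/2 = -6681.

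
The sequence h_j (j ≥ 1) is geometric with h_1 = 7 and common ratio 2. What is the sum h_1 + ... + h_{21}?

h_j = 7·2^(j-1).
S = 7·(2^21 - 1)/(2 - 1) = 7·(2097152 - 1)/(1) = 14680057.

14680057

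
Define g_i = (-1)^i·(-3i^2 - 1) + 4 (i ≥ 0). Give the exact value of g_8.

(-1)^8 = 1; -3i^2 - 1 at i=8 is -193; so g_8 = -189.

-189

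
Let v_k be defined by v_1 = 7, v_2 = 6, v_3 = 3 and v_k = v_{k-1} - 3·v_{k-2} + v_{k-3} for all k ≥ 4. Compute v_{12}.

292

Compute successive terms:
v_4 = -8;  v_5 = -11;  v_6 = 16;  v_7 = 41;  v_8 = -18;  v_9 = -125;  v_{10} = -30;  v_{11} = 327;  v_{12} = 292.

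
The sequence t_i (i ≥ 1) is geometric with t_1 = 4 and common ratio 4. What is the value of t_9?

262144

t_i = 4·4^(i-1).
t_9 = 4·4^8 = 262144.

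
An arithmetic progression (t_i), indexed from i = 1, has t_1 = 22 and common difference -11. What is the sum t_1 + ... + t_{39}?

t_i = 22 + (i - 1)·(-11).
t_{39} = -396; S = 39·(22 + (-396))/2 = -7293.

-7293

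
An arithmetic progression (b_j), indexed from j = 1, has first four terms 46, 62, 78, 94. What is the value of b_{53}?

878

Common difference d = 16.
b_j = 46 + (j - 1)·16.
b_{53} = 46 + 52·16 = 878.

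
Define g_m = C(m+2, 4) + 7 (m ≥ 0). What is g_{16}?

3067

C(18, 4) = 3060, so g_{16} = 3067.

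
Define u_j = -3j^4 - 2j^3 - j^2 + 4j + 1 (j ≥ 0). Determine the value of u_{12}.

-65759

u_{12} = -3·12^4 - 2·12^3 - 1·12^2 + 4·12 + 1 = -65759.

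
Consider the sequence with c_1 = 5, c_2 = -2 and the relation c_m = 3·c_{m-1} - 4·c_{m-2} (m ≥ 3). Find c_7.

c_3 = -26, c_4 = -70, c_5 = -106, c_6 = -38, c_7 = 310.

310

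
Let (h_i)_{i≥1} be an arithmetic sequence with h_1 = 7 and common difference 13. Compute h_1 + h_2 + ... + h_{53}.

18285

h_i = 7 + (i - 1)·13.
h_{53} = 683; S = 53·(7 + 683)/2 = 18285.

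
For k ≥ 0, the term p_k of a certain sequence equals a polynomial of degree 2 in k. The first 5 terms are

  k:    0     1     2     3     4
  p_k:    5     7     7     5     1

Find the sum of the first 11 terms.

1st diffs: 2, 0, -2, -4.
2nd diffs: -2, -2, -2 (constant).
Newton forward-difference form: p_k = 5 + 2·C(k,1) + (-2)·C(k,2).
Continuing: …, -5, -13, -23, -35, …, p_{10} = -65.
Summing k = 0..10 (11 terms) gives -165.

-165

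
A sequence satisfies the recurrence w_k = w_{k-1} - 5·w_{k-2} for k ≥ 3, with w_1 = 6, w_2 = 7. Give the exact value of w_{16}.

561622

Applying the relation repeatedly:
w_3 = -23; w_4 = -58; w_5 = 57; …; w_{13} = -97098; w_{14} = -19033; w_{15} = 466457; w_{16} = 561622.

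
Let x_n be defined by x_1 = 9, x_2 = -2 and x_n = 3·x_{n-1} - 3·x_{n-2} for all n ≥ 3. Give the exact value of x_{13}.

Applying the relation repeatedly:
x_3 = -33  x_4 = -93  x_5 = -180  …  x_{10} = 2511  x_{11} = 4860  x_{12} = 7047  x_{13} = 6561.

6561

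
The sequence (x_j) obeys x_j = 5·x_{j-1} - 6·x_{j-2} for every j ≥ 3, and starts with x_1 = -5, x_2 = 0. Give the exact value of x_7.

6330

Step forward from the initial values:
x_3 = 30  x_4 = 150  x_5 = 570  x_6 = 1950  x_7 = 6330.
(Characteristic roots are 3 and 2.)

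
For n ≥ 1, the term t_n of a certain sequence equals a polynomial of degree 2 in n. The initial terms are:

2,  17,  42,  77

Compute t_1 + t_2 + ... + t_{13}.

1st diffs: 15, 25, 35.
2nd diffs: 10, 10 (constant).
Newton forward-difference form: t_n = 2 + 15·C(n-1,1) + 10·C(n-1,2).
Continuing: …, 122, 177, 242, 317, …, t_{13} = 842.
Summing n = 1..13 (13 terms) gives 4056.

4056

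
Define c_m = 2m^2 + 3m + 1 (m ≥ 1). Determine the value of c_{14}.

c_{14} = 2·14^2 + 3·14 + 1 = 435.

435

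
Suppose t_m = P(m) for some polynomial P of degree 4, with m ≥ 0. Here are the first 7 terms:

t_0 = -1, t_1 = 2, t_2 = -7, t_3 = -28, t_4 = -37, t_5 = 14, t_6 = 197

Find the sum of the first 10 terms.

4733

1st diffs: 3, -9, -21, -9, 51, 183.
2nd diffs: -12, -12, 12, 60, 132.
3rd diffs: 0, 24, 48, 72.
4th diffs: 24, 24, 24 (constant).
Newton forward-difference form: t_m = -1 + 3·C(m,1) + (-12)·C(m,2) + 24·C(m,4).
Continuing: 608, 1367, 2618.
Summing m = 0..9 (10 terms) gives 4733.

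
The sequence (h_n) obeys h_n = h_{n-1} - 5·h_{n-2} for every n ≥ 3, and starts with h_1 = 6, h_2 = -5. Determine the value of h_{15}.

Compute successive terms:
h_3 = -35, h_4 = -10, h_5 = 165, …, h_{12} = -45985, h_{13} = -60810, h_{14} = 169115, h_{15} = 473165.

473165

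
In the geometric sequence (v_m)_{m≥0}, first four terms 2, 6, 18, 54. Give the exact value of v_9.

Common ratio r = 3.
v_m = 2·3^(m-0).
v_9 = 2·3^9 = 39366.

39366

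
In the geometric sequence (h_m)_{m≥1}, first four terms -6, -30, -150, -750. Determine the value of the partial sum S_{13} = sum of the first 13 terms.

-1831054686

Common ratio r = 5.
h_m = (-6)·5^(m-1).
S = (-6)·(5^13 - 1)/(5 - 1) = (-6)·(1220703125 - 1)/(4) = -1831054686.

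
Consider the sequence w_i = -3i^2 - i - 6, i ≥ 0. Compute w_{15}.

-696

w_{15} = -3·15^2 - 1·15 - 6 = -696.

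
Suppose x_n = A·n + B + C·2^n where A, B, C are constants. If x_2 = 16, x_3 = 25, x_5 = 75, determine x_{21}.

4194331

At n = 2, 3, 5: 2A + B + 4C = 16; 3A + B + 8C = 25; 5A + B + 32C = 75.
Subtracting the first from the second: A + 4C = 9.
Subtracting the second from the third: 2A + 24C = 50.
Solving: C = 2, A = 1, then B = 6.
Therefore x_{21} = 21 + 6 + 2·2097152 = 4194331.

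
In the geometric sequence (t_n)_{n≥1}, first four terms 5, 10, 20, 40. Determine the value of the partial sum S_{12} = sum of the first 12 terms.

20475

Common ratio r = 2.
t_n = 5·2^(n-1).
S = 5·(2^12 - 1)/(2 - 1) = 5·(4096 - 1)/(1) = 20475.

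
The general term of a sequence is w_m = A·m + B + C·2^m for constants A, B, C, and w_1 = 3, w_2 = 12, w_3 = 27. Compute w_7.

The three given values yield: A + B + 2C = 3; 2A + B + 4C = 12; 3A + B + 8C = 27.
Subtracting the first from the second: A + 2C = 9.
Subtracting the second from the third: A + 4C = 15.
Solving: C = 3, A = 3, then B = -6.
Therefore w_7 = 21 + (-6) + 3·128 = 399.

399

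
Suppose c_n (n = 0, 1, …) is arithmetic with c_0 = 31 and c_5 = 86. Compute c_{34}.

405

Common difference d = (86 - 31) / (5 - 0) = 11.
c_n = 31 + (n - 0)·11.
c_{34} = 31 + 34·11 = 405.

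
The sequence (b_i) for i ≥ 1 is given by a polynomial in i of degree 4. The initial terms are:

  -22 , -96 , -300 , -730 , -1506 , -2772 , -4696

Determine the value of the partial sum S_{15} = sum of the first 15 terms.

1st diffs: -74, -204, -430, -776, -1266, -1924.
2nd diffs: -130, -226, -346, -490, -658.
3rd diffs: -96, -120, -144, -168.
4th diffs: -24, -24, -24 (constant).
Newton forward-difference form: b_i = -22 + (-74)·C(i-1,1) + (-130)·C(i-1,2) + (-96)·C(i-1,3) + (-24)·C(i-1,4).
Continuing: …, -7470, -11310, -16456, -23172, …, b_{15} = -71856.
Summing i = 1..15 (15 terms) gives -270362.

-270362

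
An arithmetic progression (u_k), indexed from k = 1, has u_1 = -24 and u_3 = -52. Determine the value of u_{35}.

Common difference d = (-52 - (-24)) / (3 - 1) = -14.
u_k = -24 + (k - 1)·(-14).
u_{35} = -24 + 34·(-14) = -500.

-500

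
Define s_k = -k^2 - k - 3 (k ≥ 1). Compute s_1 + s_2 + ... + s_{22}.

Over k = 1..22: Σk = 253, Σk² = 3795.
Total = (-1)·3795 + (-1)·253 + (-3)·22 = -4114.

-4114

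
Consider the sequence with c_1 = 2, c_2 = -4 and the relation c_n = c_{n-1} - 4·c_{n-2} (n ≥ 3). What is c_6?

36

Step forward from the initial values:
c_3 = -12  c_4 = 4  c_5 = 52  c_6 = 36.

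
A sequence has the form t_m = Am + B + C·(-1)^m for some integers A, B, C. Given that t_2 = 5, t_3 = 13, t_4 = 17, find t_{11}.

The three given values yield: 2A + B + C = 5; 3A + B - C = 13; 4A + B + C = 17.
Subtracting the first from the second: A - 2C = 8.
Subtracting the second from the third: A + 2C = 4.
Solving: C = -1, A = 6, then B = -6.
Hence t_{11} = 6·11 + (-6) + (-1)·(-1) = 61.

61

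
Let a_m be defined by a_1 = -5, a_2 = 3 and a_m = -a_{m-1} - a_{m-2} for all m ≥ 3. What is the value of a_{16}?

Applying the relation repeatedly:
a_3 = 2; a_4 = -5; a_5 = 3; …; a_{13} = -5; a_{14} = 3; a_{15} = 2; a_{16} = -5.

-5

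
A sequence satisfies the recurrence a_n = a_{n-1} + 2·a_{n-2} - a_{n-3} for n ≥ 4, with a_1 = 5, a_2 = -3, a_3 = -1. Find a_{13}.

Iterate the recurrence:
a_4 = -12, a_5 = -11, a_6 = -34, a_7 = -44, a_8 = -101, a_9 = -155, a_{10} = -313, a_{11} = -522, a_{12} = -993, a_{13} = -1724.

-1724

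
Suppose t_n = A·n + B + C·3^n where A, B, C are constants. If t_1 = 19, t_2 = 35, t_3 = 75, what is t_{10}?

118147

The three given values yield: A + B + 3C = 19; 2A + B + 9C = 35; 3A + B + 27C = 75.
Subtracting the first from the second: A + 6C = 16.
Subtracting the second from the third: A + 18C = 40.
Solving: C = 2, A = 4, then B = 9.
Hence t_{10} = 4·10 + 9 + 2·59049 = 118147.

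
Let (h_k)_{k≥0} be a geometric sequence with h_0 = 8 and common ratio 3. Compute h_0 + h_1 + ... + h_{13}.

h_k = 8·3^(k-0).
S = 8·(3^14 - 1)/(3 - 1) = 8·(4782969 - 1)/(2) = 19131872.

19131872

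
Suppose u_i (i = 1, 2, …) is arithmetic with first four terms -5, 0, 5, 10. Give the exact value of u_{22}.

Common difference d = 5.
u_i = -5 + (i - 1)·5.
u_{22} = -5 + 21·5 = 100.

100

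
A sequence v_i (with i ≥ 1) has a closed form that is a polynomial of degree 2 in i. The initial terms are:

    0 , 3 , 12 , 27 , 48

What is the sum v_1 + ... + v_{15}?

1st diffs: 3, 9, 15, 21.
2nd diffs: 6, 6, 6 (constant).
Newton forward-difference form: v_i = 3·C(i-1,1) + 6·C(i-1,2).
Continuing: …, 75, 108, 147, 192, …, v_{15} = 588.
Summing i = 1..15 (15 terms) gives 3045.

3045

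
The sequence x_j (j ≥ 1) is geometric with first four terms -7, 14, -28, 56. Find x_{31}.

Common ratio r = -2.
x_j = (-7)·(-2)^(j-1).
x_{31} = (-7)·(-2)^30 = -7516192768.

-7516192768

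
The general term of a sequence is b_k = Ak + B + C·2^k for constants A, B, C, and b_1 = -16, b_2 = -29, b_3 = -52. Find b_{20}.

The three given values yield: A + B + 2C = -16; 2A + B + 4C = -29; 3A + B + 8C = -52.
Subtracting the first from the second: A + 2C = -13.
Subtracting the second from the third: A + 4C = -23.
Solving: C = -5, A = -3, then B = -3.
Hence b_{20} = -3·20 + (-3) + (-5)·1048576 = -5242943.

-5242943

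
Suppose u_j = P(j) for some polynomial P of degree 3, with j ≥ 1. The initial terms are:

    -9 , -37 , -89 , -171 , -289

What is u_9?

-1241

1st diffs: -28, -52, -82, -118.
2nd diffs: -24, -30, -36.
3rd diffs: -6, -6 (constant).
Newton forward-difference form: u_j = -9 + (-28)·C(j-1,1) + (-24)·C(j-1,2) + (-6)·C(j-1,3).
At j = 9: j-1 = 8, so u_9 = -9 - 224 - 672 - 336 = -1241.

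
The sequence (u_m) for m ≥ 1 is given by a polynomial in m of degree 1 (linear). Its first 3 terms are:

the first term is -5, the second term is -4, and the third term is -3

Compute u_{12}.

1st diffs: 1, 1 (constant).
So u_m = m - 6.
Evaluating at m = 12 gives u_{12} = 6.

6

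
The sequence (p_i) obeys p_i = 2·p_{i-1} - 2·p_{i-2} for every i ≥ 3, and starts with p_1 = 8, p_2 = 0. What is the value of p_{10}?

Applying the relation repeatedly:
p_3 = -16;  p_4 = -32;  p_5 = -32;  p_6 = 0;  p_7 = 64;  p_8 = 128;  p_9 = 128;  p_{10} = 0.

0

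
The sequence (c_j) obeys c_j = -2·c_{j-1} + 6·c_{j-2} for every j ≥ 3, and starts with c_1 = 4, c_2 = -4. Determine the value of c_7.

Iterate the recurrence:
c_3 = 32; c_4 = -88; c_5 = 368; c_6 = -1264; c_7 = 4736.

4736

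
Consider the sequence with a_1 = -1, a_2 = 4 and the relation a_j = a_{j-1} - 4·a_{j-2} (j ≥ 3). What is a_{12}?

5176

Step forward from the initial values:
a_3 = 8, a_4 = -8, a_5 = -40, a_6 = -8, a_7 = 152, a_8 = 184, a_9 = -424, a_{10} = -1160, a_{11} = 536, a_{12} = 5176.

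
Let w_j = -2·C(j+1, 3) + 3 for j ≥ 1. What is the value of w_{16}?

C(17, 3) = 680, so w_{16} = -1357.

-1357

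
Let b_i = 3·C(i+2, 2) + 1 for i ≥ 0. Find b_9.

C(11, 2) = 55, so b_9 = 166.

166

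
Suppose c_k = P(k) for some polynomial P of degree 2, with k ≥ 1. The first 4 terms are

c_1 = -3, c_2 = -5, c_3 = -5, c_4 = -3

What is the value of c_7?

1st diffs: -2, 0, 2.
2nd diffs: 2, 2 (constant).
So c_k = k^2 - 5k + 1.
Evaluating at k = 7 gives c_7 = 15.

15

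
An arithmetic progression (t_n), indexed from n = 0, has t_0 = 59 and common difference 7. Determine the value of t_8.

t_n = 59 + (n - 0)·7.
t_8 = 59 + 8·7 = 115.

115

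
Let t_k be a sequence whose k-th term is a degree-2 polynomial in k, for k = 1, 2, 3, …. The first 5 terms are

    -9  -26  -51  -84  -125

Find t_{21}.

1st diffs: -17, -25, -33, -41.
2nd diffs: -8, -8, -8 (constant).
Newton forward-difference form: t_k = -9 + (-17)·C(k-1,1) + (-8)·C(k-1,2).
At k = 21: k-1 = 20, so t_{21} = -9 - 340 - 1520 = -1869.

-1869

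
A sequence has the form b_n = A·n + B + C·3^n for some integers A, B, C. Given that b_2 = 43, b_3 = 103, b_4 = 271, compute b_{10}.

177211

The three given values yield: 2A + B + 9C = 43; 3A + B + 27C = 103; 4A + B + 81C = 271.
Subtracting the first from the second: A + 18C = 60.
Subtracting the second from the third: A + 54C = 168.
Solving: C = 3, A = 6, then B = 4.
Hence b_{10} = 6·10 + 4 + 3·59049 = 177211.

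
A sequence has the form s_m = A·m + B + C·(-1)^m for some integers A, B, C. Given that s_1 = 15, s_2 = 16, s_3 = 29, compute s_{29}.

211

Plug in m = 1, 2, 3: A + B - C = 15; 2A + B + C = 16; 3A + B - C = 29.
Subtracting the first from the second: A + 2C = 1.
Subtracting the second from the third: A - 2C = 13.
Solving: C = -3, A = 7, then B = 5.
So s_m = 7·m + 5 + (-3)·(-1)^m; at m=29 this is 211.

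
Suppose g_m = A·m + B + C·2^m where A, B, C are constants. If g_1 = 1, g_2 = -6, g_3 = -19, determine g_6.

The three given values yield: A + B + 2C = 1; 2A + B + 4C = -6; 3A + B + 8C = -19.
Subtracting the first from the second: A + 2C = -7.
Subtracting the second from the third: A + 4C = -13.
Solving: C = -3, A = -1, then B = 8.
Therefore g_6 = -6 + 8 + (-3)·64 = -190.

-190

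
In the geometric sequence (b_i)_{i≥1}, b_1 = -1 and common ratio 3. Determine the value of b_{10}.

-19683

b_i = (-1)·3^(i-1).
b_{10} = (-1)·3^9 = -19683.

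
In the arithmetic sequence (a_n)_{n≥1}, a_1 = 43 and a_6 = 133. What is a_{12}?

Common difference d = (133 - 43) / (6 - 1) = 18.
a_n = 43 + (n - 1)·18.
a_{12} = 43 + 11·18 = 241.

241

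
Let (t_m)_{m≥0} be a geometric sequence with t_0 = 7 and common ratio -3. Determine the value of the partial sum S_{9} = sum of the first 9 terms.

34447

t_m = 7·(-3)^(m-0).
S = 7·((-3)^9 - 1)/(-3 - 1) = 7·(-19683 - 1)/(-4) = 34447.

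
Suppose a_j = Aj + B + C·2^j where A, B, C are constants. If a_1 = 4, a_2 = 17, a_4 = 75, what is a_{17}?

524364

Write the equations: A + B + 2C = 4; 2A + B + 4C = 17; 4A + B + 16C = 75.
Subtracting the first from the second: A + 2C = 13.
Subtracting the second from the third: 2A + 12C = 58.
Solving: C = 4, A = 5, then B = -9.
So a_j = 5·j + (-9) + 4·2^j; at j=17 this is 524364.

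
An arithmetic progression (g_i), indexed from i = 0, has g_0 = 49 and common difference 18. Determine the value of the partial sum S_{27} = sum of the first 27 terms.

g_i = 49 + (i - 0)·18.
g_{26} = 517; S = 27·(49 + 517)/2 = 7641.

7641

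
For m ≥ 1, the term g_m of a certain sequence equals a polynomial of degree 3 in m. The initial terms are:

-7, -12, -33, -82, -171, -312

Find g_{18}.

1st diffs: -5, -21, -49, -89, -141.
2nd diffs: -16, -28, -40, -52.
3rd diffs: -12, -12, -12 (constant).
Newton forward-difference form: g_m = -7 + (-5)·C(m-1,1) + (-16)·C(m-1,2) + (-12)·C(m-1,3).
At m = 18: m-1 = 17, so g_{18} = -7 - 85 - 2176 - 8160 = -10428.

-10428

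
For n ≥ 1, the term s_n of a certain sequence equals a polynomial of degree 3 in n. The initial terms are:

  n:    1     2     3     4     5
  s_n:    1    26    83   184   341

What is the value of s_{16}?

9196

1st diffs: 25, 57, 101, 157.
2nd diffs: 32, 44, 56.
3rd diffs: 12, 12 (constant).
Newton forward-difference form: s_n = 1 + 25·C(n-1,1) + 32·C(n-1,2) + 12·C(n-1,3).
At n = 16: n-1 = 15, so s_{16} = 1 + 375 + 3360 + 5460 = 9196.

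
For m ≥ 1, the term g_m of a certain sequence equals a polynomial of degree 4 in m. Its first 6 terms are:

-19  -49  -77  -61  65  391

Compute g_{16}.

1st diffs: -30, -28, 16, 126, 326.
2nd diffs: 2, 44, 110, 200.
3rd diffs: 42, 66, 90.
4th diffs: 24, 24 (constant).
So g_m = m^4 - 3m^3 - 6m^2 - 6m - 5.
Evaluating at m = 16 gives g_{16} = 51611.

51611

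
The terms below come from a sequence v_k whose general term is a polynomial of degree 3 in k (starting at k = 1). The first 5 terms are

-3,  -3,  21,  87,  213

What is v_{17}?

12957

1st diffs: 0, 24, 66, 126.
2nd diffs: 24, 42, 60.
3rd diffs: 18, 18 (constant).
Newton forward-difference form: v_k = -3 + 24·C(k-1,2) + 18·C(k-1,3).
At k = 17: k-1 = 16, so v_{17} = -3 + 2880 + 10080 = 12957.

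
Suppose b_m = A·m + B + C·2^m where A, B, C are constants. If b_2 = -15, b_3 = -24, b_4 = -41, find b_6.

-139

At m = 2, 3, 4: 2A + B + 4C = -15; 3A + B + 8C = -24; 4A + B + 16C = -41.
Subtracting the first from the second: A + 4C = -9.
Subtracting the second from the third: A + 8C = -17.
Solving: C = -2, A = -1, then B = -5.
So b_m = -1·m + (-5) + (-2)·2^m; at m=6 this is -139.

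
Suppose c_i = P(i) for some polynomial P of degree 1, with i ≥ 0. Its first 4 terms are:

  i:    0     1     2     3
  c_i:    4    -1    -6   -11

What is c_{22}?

-106

1st diffs: -5, -5, -5 (constant).
So c_i = -5i + 4.
Evaluating at i = 22 gives c_{22} = -106.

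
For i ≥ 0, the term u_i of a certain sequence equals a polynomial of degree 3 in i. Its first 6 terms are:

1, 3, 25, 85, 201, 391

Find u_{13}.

1st diffs: 2, 22, 60, 116, 190.
2nd diffs: 20, 38, 56, 74.
3rd diffs: 18, 18, 18 (constant).
Newton forward-difference form: u_i = 1 + 2·C(i,1) + 20·C(i,2) + 18·C(i,3).
At i = 13: i = 13, so u_{13} = 1 + 26 + 1560 + 5148 = 6735.

6735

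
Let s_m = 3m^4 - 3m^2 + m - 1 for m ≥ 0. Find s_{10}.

s_{10} = 3·10^4 - 3·10^2 + 1·10 - 1 = 29709.

29709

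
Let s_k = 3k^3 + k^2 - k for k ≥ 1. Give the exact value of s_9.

2259

s_9 = 3·9^3 + 1·9^2 - 1·9 = 2259.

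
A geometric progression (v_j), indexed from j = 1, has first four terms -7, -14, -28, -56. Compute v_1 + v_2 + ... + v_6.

-441

Common ratio r = 2.
v_j = (-7)·2^(j-1).
S = (-7)·(2^6 - 1)/(2 - 1) = (-7)·(64 - 1)/(1) = -441.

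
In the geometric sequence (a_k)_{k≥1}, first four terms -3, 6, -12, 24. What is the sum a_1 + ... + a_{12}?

4095

Common ratio r = -2.
a_k = (-3)·(-2)^(k-1).
S = (-3)·((-2)^12 - 1)/(-2 - 1) = (-3)·(4096 - 1)/(-3) = 4095.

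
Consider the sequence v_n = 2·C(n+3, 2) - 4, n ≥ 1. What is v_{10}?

C(13, 2) = 78, so v_{10} = 152.

152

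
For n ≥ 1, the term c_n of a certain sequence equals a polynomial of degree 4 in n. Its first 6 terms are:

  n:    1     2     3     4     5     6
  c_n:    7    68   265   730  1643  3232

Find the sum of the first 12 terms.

137386

1st diffs: 61, 197, 465, 913, 1589.
2nd diffs: 136, 268, 448, 676.
3rd diffs: 132, 180, 228.
4th diffs: 48, 48 (constant).
Newton forward-difference form: c_n = 7 + 61·C(n-1,1) + 136·C(n-1,2) + 132·C(n-1,3) + 48·C(n-1,4).
Continuing: …, 5773, 9590, 15055, 22588, …, c_{12} = 45778.
Summing n = 1..12 (12 terms) gives 137386.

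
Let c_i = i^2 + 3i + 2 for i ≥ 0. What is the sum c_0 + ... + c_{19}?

3080

Over i = 0..19: Σi = 190, Σi² = 2470.
Total = (1)·2470 + (3)·190 + (2)·20 = 3080.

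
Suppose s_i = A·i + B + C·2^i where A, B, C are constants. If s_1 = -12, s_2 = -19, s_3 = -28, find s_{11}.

Plug in i = 1, 2, 3: A + B + 2C = -12; 2A + B + 4C = -19; 3A + B + 8C = -28.
Subtracting the first from the second: A + 2C = -7.
Subtracting the second from the third: A + 4C = -9.
Solving: C = -1, A = -5, then B = -5.
So s_i = -5·i + (-5) + (-1)·2^i; at i=11 this is -2108.

-2108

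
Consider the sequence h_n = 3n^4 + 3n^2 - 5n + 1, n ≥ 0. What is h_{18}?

315811

h_{18} = 3·18^4 + 3·18^2 - 5·18 + 1 = 315811.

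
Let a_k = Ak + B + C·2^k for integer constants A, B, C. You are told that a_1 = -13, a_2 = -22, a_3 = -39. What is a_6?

At k = 1, 2, 3: A + B + 2C = -13; 2A + B + 4C = -22; 3A + B + 8C = -39.
Subtracting the first from the second: A + 2C = -9.
Subtracting the second from the third: A + 4C = -17.
Solving: C = -4, A = -1, then B = -4.
So a_k = -1·k + (-4) + (-4)·2^k; at k=6 this is -266.

-266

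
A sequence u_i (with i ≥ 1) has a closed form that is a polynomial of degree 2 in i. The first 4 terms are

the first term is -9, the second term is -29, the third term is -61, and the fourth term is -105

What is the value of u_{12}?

-889

1st diffs: -20, -32, -44.
2nd diffs: -12, -12 (constant).
Newton forward-difference form: u_i = -9 + (-20)·C(i-1,1) + (-12)·C(i-1,2).
At i = 12: i-1 = 11, so u_{12} = -9 - 220 - 660 = -889.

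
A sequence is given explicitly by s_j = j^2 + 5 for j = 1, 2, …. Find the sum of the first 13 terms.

Over j = 1..13: Σj = 91, Σj² = 819.
Total = (1)·819 + (5)·13 = 884.

884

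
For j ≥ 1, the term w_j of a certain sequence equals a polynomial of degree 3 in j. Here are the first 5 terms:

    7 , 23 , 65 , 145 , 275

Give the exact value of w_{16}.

1st diffs: 16, 42, 80, 130.
2nd diffs: 26, 38, 50.
3rd diffs: 12, 12 (constant).
So w_j = 2j^3 + j^2 - j + 5.
Evaluating at j = 16 gives w_{16} = 8437.

8437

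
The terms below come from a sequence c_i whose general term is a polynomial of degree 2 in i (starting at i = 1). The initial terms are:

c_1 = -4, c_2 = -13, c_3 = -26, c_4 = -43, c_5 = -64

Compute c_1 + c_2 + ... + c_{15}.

-2825

1st diffs: -9, -13, -17, -21.
2nd diffs: -4, -4, -4 (constant).
So c_i = -2i^2 - 3i + 1.
Continuing: …, -89, -118, -151, -188, …, c_{15} = -494.
Summing i = 1..15 (15 terms) gives -2825.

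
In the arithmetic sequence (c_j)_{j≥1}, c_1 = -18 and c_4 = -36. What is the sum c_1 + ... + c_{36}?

Common difference d = (-36 - (-18)) / (4 - 1) = -6.
c_j = -18 + (j - 1)·(-6).
c_{36} = -228; S = 36·(-18 + (-228))/2 = -4428.

-4428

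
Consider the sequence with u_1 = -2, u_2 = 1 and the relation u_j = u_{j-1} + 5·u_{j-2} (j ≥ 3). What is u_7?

-314

Step forward from the initial values:
u_3 = -9, u_4 = -4, u_5 = -49, u_6 = -69, u_7 = -314.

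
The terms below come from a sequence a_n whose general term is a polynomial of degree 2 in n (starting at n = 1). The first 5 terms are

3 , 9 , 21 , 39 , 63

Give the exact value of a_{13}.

1st diffs: 6, 12, 18, 24.
2nd diffs: 6, 6, 6 (constant).
So a_n = 3n^2 - 3n + 3.
Evaluating at n = 13 gives a_{13} = 471.

471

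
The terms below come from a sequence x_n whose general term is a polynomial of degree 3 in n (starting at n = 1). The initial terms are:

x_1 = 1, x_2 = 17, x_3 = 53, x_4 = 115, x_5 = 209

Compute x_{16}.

5071

1st diffs: 16, 36, 62, 94.
2nd diffs: 20, 26, 32.
3rd diffs: 6, 6 (constant).
Newton forward-difference form: x_n = 1 + 16·C(n-1,1) + 20·C(n-1,2) + 6·C(n-1,3).
At n = 16: n-1 = 15, so x_{16} = 1 + 240 + 2100 + 2730 = 5071.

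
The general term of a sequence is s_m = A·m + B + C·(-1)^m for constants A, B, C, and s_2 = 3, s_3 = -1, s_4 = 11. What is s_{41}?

At m = 2, 3, 4: 2A + B + C = 3; 3A + B - C = -1; 4A + B + C = 11.
Subtracting the first from the second: A - 2C = -4.
Subtracting the second from the third: A + 2C = 12.
Solving: C = 4, A = 4, then B = -9.
Hence s_{41} = 4·41 + (-9) + 4·(-1) = 151.

151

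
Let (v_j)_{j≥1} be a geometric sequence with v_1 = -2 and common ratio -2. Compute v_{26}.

67108864

v_j = (-2)·(-2)^(j-1).
v_{26} = (-2)·(-2)^25 = 67108864.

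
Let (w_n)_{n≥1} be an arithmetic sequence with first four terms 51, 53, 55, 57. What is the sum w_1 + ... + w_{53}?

5459

Common difference d = 2.
w_n = 51 + (n - 1)·2.
w_{53} = 155; S = 53·(51 + 155)/2 = 5459.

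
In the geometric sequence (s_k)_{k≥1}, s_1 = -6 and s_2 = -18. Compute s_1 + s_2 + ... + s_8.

-19680

Common ratio r = 3.
s_k = (-6)·3^(k-1).
S = (-6)·(3^8 - 1)/(3 - 1) = (-6)·(6561 - 1)/(2) = -19680.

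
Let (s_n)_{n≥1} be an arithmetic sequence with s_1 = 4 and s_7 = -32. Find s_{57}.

-332

Common difference d = (-32 - 4) / (7 - 1) = -6.
s_n = 4 + (n - 1)·(-6).
s_{57} = 4 + 56·(-6) = -332.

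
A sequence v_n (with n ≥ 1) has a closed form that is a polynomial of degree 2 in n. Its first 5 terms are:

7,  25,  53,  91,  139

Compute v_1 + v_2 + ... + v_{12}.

1st diffs: 18, 28, 38, 48.
2nd diffs: 10, 10, 10 (constant).
Newton forward-difference form: v_n = 7 + 18·C(n-1,1) + 10·C(n-1,2).
Continuing: …, 197, 265, 343, 431, …, v_{12} = 755.
Summing n = 1..12 (12 terms) gives 3472.

3472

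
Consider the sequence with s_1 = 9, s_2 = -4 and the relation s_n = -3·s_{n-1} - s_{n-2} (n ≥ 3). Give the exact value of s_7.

81

Iterate the recurrence:
s_3 = 3;  s_4 = -5;  s_5 = 12;  s_6 = -31;  s_7 = 81.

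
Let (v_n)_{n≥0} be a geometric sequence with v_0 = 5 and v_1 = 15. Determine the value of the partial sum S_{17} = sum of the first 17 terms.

322850405

Common ratio r = 3.
v_n = 5·3^(n-0).
S = 5·(3^17 - 1)/(3 - 1) = 5·(129140163 - 1)/(2) = 322850405.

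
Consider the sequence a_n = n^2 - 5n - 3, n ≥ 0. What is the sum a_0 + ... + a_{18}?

Over n = 0..18: Σn = 171, Σn² = 2109.
Total = (1)·2109 + (-5)·171 + (-3)·19 = 1197.

1197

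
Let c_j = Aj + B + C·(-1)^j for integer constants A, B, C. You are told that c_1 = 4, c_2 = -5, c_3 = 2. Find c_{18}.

At j = 1, 2, 3: A + B - C = 4; 2A + B + C = -5; 3A + B - C = 2.
Subtracting the first from the second: A + 2C = -9.
Subtracting the second from the third: A - 2C = 7.
Solving: C = -4, A = -1, then B = 1.
So c_j = -1·j + 1 + (-4)·(-1)^j; at j=18 this is -21.

-21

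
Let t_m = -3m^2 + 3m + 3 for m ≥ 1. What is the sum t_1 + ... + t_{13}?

Over m = 1..13: Σm = 91, Σm² = 819.
Total = (-3)·819 + (3)·91 + (3)·13 = -2145.

-2145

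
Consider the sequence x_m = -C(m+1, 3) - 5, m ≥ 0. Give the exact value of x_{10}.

C(11, 3) = 165, so x_{10} = -170.

-170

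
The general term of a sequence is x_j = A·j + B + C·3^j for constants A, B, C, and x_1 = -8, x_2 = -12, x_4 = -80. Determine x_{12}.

The three given values yield: A + B + 3C = -8; 2A + B + 9C = -12; 4A + B + 81C = -80.
Subtracting the first from the second: A + 6C = -4.
Subtracting the second from the third: 2A + 72C = -68.
Solving: C = -1, A = 2, then B = -7.
So x_j = 2·j + (-7) + (-1)·3^j; at j=12 this is -531424.

-531424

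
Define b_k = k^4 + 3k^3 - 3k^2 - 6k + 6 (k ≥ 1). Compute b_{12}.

25422

b_{12} = 1·12^4 + 3·12^3 - 3·12^2 - 6·12 + 6 = 25422.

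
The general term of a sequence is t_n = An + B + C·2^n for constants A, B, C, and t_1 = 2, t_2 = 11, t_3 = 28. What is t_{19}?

Write the equations: A + B + 2C = 2; 2A + B + 4C = 11; 3A + B + 8C = 28.
Subtracting the first from the second: A + 2C = 9.
Subtracting the second from the third: A + 4C = 17.
Solving: C = 4, A = 1, then B = -7.
Hence t_{19} = 1·19 + (-7) + 4·524288 = 2097164.

2097164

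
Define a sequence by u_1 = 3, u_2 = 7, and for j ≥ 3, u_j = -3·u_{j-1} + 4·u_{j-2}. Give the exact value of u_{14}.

53687095

Iterate the recurrence:
u_3 = -9  u_4 = 55  u_5 = -201  …  u_{11} = -838857  u_{12} = 3355447  u_{13} = -13421769  u_{14} = 53687095.
(Characteristic roots are 1 and -4.)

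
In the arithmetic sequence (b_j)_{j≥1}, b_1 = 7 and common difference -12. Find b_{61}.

b_j = 7 + (j - 1)·(-12).
b_{61} = 7 + 60·(-12) = -713.

-713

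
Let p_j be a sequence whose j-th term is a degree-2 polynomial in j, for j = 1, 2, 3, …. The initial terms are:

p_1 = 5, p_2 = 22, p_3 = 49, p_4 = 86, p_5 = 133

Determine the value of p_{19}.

1841

1st diffs: 17, 27, 37, 47.
2nd diffs: 10, 10, 10 (constant).
Newton forward-difference form: p_j = 5 + 17·C(j-1,1) + 10·C(j-1,2).
At j = 19: j-1 = 18, so p_{19} = 5 + 306 + 1530 = 1841.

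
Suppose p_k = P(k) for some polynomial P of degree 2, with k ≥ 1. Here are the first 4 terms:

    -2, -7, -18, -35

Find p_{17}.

-802

1st diffs: -5, -11, -17.
2nd diffs: -6, -6 (constant).
Newton forward-difference form: p_k = -2 + (-5)·C(k-1,1) + (-6)·C(k-1,2).
At k = 17: k-1 = 16, so p_{17} = -2 - 80 - 720 = -802.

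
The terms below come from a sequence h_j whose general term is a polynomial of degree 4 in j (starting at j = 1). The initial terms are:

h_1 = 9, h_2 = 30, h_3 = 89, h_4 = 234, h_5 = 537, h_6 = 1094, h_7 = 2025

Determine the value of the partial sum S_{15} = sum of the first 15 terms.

1st diffs: 21, 59, 145, 303, 557, 931.
2nd diffs: 38, 86, 158, 254, 374.
3rd diffs: 48, 72, 96, 120.
4th diffs: 24, 24, 24 (constant).
Newton forward-difference form: h_j = 9 + 21·C(j-1,1) + 38·C(j-1,2) + 48·C(j-1,3) + 24·C(j-1,4).
Continuing: …, 3474, 5609, 8622, 12729, …, h_{15} = 45257.
Summing j = 1..15 (15 terms) gives 157222.

157222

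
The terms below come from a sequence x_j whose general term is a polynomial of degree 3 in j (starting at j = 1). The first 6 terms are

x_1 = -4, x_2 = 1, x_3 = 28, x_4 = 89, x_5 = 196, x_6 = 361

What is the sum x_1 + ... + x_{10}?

5345

1st diffs: 5, 27, 61, 107, 165.
2nd diffs: 22, 34, 46, 58.
3rd diffs: 12, 12, 12 (constant).
So x_j = 2j^3 - j^2 - 6j + 1.
Continuing: 596, 913, 1324, 1841.
Summing j = 1..10 (10 terms) gives 5345.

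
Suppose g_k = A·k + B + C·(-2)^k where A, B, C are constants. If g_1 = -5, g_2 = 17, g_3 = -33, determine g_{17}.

Write the equations: A + B - 2C = -5; 2A + B + 4C = 17; 3A + B - 8C = -33.
Subtracting the first from the second: A + 6C = 22.
Subtracting the second from the third: A - 12C = -50.
Solving: C = 4, A = -2, then B = 5.
So g_k = -2·k + 5 + 4·(-2)^k; at k=17 this is -524317.

-524317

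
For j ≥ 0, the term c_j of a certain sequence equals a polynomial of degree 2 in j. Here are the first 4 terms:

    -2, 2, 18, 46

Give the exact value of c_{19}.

2126

1st diffs: 4, 16, 28.
2nd diffs: 12, 12 (constant).
Newton forward-difference form: c_j = -2 + 4·C(j,1) + 12·C(j,2).
At j = 19: j = 19, so c_{19} = -2 + 76 + 2052 = 2126.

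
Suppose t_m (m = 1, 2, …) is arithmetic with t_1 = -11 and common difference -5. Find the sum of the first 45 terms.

t_m = -11 + (m - 1)·(-5).
t_{45} = -231; S = 45·(-11 + (-231))/2 = -5445.

-5445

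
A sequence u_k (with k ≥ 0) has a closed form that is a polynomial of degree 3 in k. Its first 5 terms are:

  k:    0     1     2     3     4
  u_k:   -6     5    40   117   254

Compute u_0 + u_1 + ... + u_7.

1st diffs: 11, 35, 77, 137.
2nd diffs: 24, 42, 60.
3rd diffs: 18, 18 (constant).
Newton forward-difference form: u_k = -6 + 11·C(k,1) + 24·C(k,2) + 18·C(k,3).
Continuing: 469, 780, 1205.
Summing k = 0..7 (8 terms) gives 2864.

2864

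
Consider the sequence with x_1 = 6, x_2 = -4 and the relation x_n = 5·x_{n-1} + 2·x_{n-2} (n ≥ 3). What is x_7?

Applying the relation repeatedly:
x_3 = -8  x_4 = -48  x_5 = -256  x_6 = -1376  x_7 = -7392.

-7392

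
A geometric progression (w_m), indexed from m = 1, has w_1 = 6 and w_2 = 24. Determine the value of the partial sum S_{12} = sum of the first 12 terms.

Common ratio r = 4.
w_m = 6·4^(m-1).
S = 6·(4^12 - 1)/(4 - 1) = 6·(16777216 - 1)/(3) = 33554430.

33554430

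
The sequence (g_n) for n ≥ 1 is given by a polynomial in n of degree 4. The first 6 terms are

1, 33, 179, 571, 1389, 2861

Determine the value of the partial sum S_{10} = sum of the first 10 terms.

54946

1st diffs: 32, 146, 392, 818, 1472.
2nd diffs: 114, 246, 426, 654.
3rd diffs: 132, 180, 228.
4th diffs: 48, 48 (constant).
So g_n = 2n^4 + 2n^3 - 5n^2 + 3n - 1.
Continuing: 5263, 8919, 14201, 21529.
Summing n = 1..10 (10 terms) gives 54946.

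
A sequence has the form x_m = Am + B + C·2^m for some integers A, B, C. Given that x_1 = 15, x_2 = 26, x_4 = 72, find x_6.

226

Write the equations: A + B + 2C = 15; 2A + B + 4C = 26; 4A + B + 16C = 72.
Subtracting the first from the second: A + 2C = 11.
Subtracting the second from the third: 2A + 12C = 46.
Solving: C = 3, A = 5, then B = 4.
Hence x_6 = 5·6 + 4 + 3·64 = 226.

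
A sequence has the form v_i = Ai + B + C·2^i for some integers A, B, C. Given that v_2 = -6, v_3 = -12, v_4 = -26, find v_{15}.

-65508

Plug in i = 2, 3, 4: 2A + B + 4C = -6; 3A + B + 8C = -12; 4A + B + 16C = -26.
Subtracting the first from the second: A + 4C = -6.
Subtracting the second from the third: A + 8C = -14.
Solving: C = -2, A = 2, then B = -2.
Therefore v_{15} = 30 + (-2) + (-2)·32768 = -65508.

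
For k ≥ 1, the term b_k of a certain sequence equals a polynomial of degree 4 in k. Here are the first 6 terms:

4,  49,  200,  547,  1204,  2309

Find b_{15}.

1st diffs: 45, 151, 347, 657, 1105.
2nd diffs: 106, 196, 310, 448.
3rd diffs: 90, 114, 138.
4th diffs: 24, 24 (constant).
So b_k = k^4 + 5k^3 - 2k^2 + k - 1.
Evaluating at k = 15 gives b_{15} = 67064.

67064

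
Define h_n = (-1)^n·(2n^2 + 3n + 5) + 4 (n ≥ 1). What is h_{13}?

-378

(-1)^13 = -1; 2n^2 + 3n + 5 at n=13 is 382; so h_{13} = -378.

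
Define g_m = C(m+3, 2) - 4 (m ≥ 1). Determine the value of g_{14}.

C(17, 2) = 136, so g_{14} = 132.

132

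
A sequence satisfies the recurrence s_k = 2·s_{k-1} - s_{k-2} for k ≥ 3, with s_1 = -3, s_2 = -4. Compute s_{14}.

-16

s_3 = -5;  s_4 = -6;  s_5 = -7;  …;  s_{11} = -13;  s_{12} = -14;  s_{13} = -15;  s_{14} = -16.
(Characteristic roots are 1 and 1.)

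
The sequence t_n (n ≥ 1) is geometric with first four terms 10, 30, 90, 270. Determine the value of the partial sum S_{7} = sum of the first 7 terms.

Common ratio r = 3.
t_n = 10·3^(n-1).
S = 10·(3^7 - 1)/(3 - 1) = 10·(2187 - 1)/(2) = 10930.

10930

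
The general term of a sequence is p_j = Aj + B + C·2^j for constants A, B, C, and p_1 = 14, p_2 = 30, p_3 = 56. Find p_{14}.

82002

Plug in j = 1, 2, 3: A + B + 2C = 14; 2A + B + 4C = 30; 3A + B + 8C = 56.
Subtracting the first from the second: A + 2C = 16.
Subtracting the second from the third: A + 4C = 26.
Solving: C = 5, A = 6, then B = -2.
So p_j = 6·j + (-2) + 5·2^j; at j=14 this is 82002.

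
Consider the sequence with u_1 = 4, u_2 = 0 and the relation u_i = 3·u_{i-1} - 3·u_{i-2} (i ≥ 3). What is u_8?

Iterate the recurrence:
u_3 = -12; u_4 = -36; u_5 = -72; u_6 = -108; u_7 = -108; u_8 = 0.

0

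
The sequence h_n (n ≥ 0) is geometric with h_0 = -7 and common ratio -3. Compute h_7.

h_n = (-7)·(-3)^(n-0).
h_7 = (-7)·(-3)^7 = 15309.

15309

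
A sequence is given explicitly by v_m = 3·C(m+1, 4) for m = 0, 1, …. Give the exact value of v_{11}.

1485

C(12, 4) = 495, so v_{11} = 1485.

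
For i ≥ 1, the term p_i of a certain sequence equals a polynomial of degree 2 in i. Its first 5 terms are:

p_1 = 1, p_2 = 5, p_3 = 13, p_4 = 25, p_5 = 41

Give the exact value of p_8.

1st diffs: 4, 8, 12, 16.
2nd diffs: 4, 4, 4 (constant).
Newton forward-difference form: p_i = 1 + 4·C(i-1,1) + 4·C(i-1,2).
At i = 8: i-1 = 7, so p_8 = 1 + 28 + 84 = 113.

113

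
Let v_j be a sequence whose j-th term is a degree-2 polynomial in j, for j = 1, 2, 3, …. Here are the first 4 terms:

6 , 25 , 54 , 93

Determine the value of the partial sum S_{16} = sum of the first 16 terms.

7976

1st diffs: 19, 29, 39.
2nd diffs: 10, 10 (constant).
Newton forward-difference form: v_j = 6 + 19·C(j-1,1) + 10·C(j-1,2).
Continuing: …, 142, 201, 270, 349, …, v_{16} = 1341.
Summing j = 1..16 (16 terms) gives 7976.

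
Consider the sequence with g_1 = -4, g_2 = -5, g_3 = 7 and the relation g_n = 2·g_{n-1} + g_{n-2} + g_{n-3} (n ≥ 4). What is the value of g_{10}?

Compute successive terms:
g_4 = 5  g_5 = 12  g_6 = 36  g_7 = 89  g_8 = 226  g_9 = 577  g_{10} = 1469.

1469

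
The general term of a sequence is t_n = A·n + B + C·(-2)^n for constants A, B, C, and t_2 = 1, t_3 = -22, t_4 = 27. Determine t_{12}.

Plug in n = 2, 3, 4: 2A + B + 4C = 1; 3A + B - 8C = -22; 4A + B + 16C = 27.
Subtracting the first from the second: A - 12C = -23.
Subtracting the second from the third: A + 24C = 49.
Solving: C = 2, A = 1, then B = -9.
Hence t_{12} = 1·12 + (-9) + 2·4096 = 8195.

8195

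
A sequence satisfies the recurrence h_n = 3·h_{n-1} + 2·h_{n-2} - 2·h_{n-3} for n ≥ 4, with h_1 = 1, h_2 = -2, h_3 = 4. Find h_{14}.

1774078

h_4 = 6; h_5 = 30; h_6 = 94; …; h_{11} = 44578; h_{12} = 152190; h_{13} = 519618; h_{14} = 1774078.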